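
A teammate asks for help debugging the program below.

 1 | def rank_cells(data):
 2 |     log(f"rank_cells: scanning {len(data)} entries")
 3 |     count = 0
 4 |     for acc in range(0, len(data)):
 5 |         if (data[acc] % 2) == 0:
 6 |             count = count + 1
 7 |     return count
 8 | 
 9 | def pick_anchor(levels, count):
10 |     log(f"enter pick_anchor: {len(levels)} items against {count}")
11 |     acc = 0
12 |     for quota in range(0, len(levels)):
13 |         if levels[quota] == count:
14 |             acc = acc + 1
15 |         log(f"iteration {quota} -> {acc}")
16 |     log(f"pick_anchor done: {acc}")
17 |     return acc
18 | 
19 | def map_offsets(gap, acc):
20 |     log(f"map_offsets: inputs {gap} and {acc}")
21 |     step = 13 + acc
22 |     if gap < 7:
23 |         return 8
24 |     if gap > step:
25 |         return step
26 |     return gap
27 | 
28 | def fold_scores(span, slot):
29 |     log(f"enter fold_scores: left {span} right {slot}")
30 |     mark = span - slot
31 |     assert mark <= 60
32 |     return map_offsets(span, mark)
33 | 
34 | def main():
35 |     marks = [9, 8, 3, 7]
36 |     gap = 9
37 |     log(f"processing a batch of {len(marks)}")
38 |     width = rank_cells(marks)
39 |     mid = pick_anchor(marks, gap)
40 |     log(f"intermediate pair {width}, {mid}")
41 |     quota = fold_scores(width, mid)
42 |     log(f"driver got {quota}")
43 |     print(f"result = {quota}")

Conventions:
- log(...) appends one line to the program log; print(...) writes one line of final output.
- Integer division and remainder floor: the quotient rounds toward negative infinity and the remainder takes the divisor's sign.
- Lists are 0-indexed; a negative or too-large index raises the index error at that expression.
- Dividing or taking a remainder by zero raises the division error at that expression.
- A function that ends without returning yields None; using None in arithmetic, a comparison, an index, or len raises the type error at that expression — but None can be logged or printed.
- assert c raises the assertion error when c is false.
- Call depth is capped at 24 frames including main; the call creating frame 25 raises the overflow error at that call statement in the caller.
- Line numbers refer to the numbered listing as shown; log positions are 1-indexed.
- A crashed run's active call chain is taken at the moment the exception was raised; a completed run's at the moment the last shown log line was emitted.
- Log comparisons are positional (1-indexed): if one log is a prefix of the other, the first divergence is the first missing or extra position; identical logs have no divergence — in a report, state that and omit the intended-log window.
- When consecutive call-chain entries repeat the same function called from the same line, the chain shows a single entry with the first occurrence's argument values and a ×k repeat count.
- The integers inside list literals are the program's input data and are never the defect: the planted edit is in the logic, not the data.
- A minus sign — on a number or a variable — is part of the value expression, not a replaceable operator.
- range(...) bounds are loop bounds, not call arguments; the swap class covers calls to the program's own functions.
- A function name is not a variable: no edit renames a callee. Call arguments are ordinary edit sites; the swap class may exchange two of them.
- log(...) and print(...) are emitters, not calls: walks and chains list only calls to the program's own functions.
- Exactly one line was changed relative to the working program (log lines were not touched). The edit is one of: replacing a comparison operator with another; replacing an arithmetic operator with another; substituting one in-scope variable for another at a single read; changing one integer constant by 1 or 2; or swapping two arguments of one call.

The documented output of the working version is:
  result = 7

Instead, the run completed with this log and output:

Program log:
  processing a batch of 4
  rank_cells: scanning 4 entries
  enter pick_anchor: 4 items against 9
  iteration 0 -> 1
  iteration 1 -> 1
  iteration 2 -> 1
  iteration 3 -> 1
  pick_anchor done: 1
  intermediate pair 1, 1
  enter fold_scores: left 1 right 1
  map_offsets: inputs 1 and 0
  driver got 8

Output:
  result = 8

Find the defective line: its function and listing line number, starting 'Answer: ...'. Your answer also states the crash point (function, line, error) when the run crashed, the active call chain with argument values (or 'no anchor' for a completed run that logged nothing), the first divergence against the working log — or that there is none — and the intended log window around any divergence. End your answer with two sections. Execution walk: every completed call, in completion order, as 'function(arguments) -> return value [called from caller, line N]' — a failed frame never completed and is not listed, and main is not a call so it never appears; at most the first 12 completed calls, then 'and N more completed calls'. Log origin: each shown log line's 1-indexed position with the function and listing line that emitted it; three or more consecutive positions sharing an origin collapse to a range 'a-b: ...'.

Answer: the defect is in map_offsets at line 23.
Key observation: Position 12 is the first bad log line: 'driver got 8' should read 'driver got 7'.
Call chain: main.
First divergence: position 12 — shown 'driver got 8', intended 'driver got 7'.
Intended log window:
  10: enter fold_scores: left 1 right 1
  11: map_offsets: inputs 1 and 0
  12: driver got 7
Execution walk:
  rank_cells([9, 8, 3, 7]) -> 1  [called from main, line 38]
  pick_anchor([9, 8, 3, 7], 9) -> 1  [called from main, line 39]
  map_offsets(1, 0) -> 8  [called from fold_scores, line 32]
  fold_scores(1, 1) -> 8  [called from main, line 41]
Log origin:
  1: emitted by main (line 37)
  2: emitted by rank_cells (line 2)
  3: emitted by pick_anchor (line 10)
  4-7: emitted by pick_anchor (line 15)
  8: emitted by pick_anchor (line 16)
  9: emitted by main (line 40)
  10: emitted by fold_scores (line 29)
  11: emitted by map_offsets (line 20)
  12: emitted by main (line 42)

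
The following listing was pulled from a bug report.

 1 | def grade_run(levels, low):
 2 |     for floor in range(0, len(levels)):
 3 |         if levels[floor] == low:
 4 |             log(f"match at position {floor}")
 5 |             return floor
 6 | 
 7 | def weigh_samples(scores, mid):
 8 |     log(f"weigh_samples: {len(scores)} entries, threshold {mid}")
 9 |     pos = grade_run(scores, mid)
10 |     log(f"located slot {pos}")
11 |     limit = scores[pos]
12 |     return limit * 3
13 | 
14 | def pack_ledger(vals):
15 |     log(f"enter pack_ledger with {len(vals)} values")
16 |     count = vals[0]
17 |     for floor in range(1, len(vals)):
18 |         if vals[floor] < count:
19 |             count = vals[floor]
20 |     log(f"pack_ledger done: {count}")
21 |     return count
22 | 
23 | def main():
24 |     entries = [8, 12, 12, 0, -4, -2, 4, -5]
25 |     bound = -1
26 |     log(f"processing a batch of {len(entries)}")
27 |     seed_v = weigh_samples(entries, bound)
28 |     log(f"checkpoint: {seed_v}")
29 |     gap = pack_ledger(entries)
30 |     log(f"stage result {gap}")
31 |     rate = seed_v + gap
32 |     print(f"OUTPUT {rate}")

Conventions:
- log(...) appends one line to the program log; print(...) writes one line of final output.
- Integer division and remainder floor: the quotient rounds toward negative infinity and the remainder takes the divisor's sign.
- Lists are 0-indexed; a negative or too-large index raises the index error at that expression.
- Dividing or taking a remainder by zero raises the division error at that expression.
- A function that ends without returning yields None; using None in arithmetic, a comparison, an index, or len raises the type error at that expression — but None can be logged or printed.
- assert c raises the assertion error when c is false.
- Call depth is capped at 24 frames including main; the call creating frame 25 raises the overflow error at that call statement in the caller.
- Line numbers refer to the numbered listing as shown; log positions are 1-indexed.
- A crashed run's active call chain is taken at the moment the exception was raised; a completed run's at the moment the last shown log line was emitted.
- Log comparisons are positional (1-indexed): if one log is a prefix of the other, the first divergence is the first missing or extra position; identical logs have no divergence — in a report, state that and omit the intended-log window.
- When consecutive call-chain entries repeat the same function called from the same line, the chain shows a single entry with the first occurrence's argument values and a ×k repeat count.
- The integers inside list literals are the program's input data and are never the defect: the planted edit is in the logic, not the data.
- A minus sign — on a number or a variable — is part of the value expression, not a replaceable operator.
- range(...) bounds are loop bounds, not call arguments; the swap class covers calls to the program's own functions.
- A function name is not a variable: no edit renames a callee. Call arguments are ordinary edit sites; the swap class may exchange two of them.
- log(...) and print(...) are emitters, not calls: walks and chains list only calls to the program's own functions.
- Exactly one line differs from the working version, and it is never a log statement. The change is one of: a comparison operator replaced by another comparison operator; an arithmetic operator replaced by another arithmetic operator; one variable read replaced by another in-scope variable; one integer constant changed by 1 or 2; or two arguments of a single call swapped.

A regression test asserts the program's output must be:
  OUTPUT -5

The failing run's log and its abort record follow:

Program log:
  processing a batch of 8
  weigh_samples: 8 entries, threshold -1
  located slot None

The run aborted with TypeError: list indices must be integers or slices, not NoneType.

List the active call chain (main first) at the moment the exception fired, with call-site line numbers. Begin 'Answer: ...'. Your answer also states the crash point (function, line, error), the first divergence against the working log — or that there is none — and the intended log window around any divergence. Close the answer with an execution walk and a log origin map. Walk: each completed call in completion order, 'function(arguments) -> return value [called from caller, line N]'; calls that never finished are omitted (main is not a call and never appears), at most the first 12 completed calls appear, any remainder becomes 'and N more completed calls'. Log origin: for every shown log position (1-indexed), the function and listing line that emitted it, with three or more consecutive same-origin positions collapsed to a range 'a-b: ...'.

Answer: main -> weigh_samples (called at line 27).
Core observation: Log line 2 is where behavior first shows: 'weigh_samples: 8 entries, threshold -1' appears instead of 'weigh_samples: 8 entries, threshold 0'.
Crash: weigh_samples, line 11, TypeError.
First divergence: position 2 — shown 'weigh_samples: 8 entries, threshold -1', intended 'weigh_samples: 8 entries, threshold 0'.
Intended log window:
  1: processing a batch of 8
  2: weigh_samples: 8 entries, threshold 0
  3: match at position 3
Execution walk:
  grade_run([8, 12, 12, 0, -4, -2, 4, -5], -1) -> None  [called from weigh_samples, line 9]
Log origin:
  1: from main, line 26
  2: from weigh_samples, line 8
  3: from weigh_samples, line 10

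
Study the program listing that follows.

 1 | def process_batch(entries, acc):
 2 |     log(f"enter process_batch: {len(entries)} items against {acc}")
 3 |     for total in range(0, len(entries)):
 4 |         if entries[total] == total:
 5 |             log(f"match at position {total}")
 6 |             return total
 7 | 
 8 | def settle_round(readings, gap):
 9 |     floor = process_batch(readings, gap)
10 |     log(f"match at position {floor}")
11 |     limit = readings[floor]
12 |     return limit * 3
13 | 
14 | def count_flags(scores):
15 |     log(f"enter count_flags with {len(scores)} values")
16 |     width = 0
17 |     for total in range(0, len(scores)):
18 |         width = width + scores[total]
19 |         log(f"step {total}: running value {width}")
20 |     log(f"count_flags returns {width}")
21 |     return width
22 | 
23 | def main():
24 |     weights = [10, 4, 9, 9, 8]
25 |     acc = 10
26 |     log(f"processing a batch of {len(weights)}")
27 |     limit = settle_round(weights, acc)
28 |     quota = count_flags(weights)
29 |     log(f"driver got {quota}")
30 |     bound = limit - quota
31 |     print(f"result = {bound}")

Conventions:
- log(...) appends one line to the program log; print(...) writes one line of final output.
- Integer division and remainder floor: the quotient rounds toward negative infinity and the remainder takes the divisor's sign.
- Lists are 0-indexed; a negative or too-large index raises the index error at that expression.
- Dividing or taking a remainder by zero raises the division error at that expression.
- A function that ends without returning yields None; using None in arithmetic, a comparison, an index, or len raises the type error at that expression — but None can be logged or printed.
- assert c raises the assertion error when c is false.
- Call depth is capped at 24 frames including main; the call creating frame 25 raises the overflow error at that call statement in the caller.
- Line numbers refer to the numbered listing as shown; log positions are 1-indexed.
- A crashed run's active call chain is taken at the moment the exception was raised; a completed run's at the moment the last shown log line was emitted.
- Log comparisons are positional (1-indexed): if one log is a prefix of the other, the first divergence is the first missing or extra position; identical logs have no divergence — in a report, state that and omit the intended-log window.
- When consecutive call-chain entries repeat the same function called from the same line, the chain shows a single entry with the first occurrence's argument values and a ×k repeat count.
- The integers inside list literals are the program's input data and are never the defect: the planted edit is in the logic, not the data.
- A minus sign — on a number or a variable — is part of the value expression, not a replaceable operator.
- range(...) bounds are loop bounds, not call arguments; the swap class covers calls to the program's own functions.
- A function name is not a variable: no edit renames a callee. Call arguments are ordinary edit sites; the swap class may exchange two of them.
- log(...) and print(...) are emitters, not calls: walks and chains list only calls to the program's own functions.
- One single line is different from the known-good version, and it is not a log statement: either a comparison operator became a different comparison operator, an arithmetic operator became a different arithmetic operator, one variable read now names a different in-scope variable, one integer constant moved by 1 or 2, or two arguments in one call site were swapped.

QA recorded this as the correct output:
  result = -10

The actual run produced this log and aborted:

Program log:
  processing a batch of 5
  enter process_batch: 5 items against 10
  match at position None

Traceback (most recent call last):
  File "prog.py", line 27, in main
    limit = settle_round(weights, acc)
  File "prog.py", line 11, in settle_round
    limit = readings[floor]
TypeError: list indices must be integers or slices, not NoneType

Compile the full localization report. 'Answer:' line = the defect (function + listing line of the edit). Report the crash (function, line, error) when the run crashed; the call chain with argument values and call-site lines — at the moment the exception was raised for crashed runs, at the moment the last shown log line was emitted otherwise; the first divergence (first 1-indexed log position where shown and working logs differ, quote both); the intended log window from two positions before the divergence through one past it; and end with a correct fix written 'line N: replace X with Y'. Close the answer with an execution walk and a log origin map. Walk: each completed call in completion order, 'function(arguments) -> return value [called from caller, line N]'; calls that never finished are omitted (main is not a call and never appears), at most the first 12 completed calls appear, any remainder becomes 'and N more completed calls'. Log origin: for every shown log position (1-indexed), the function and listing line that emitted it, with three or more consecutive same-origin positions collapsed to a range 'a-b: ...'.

Answer: the defect is in process_batch at line 4.
The tell: The log first diverges at position 3: the faulty run prints 'match at position None' where the working version prints 'match at position 0'.
Crash: settle_round, line 11, TypeError.
Call chain: main -> settle_round([10, 4, 9, 9, 8], 10) (called at line 27).
First divergence: at position 3 the run shows 'match at position None' where the working version logs 'match at position 0'.
Intended log window:
  1: processing a batch of 5
  2: enter process_batch: 5 items against 10
  3: match at position 0
  4: match at position 0
Execution walk:
  process_batch([10, 4, 9, 9, 8], 10) -> None  [called from settle_round, line 9]
Log origins:
  1 — main, line 26
  2 — process_batch, line 2
  3 — settle_round, line 10
A correct fix: line 4: replace `entries[total] == total` with `entries[total] == acc`.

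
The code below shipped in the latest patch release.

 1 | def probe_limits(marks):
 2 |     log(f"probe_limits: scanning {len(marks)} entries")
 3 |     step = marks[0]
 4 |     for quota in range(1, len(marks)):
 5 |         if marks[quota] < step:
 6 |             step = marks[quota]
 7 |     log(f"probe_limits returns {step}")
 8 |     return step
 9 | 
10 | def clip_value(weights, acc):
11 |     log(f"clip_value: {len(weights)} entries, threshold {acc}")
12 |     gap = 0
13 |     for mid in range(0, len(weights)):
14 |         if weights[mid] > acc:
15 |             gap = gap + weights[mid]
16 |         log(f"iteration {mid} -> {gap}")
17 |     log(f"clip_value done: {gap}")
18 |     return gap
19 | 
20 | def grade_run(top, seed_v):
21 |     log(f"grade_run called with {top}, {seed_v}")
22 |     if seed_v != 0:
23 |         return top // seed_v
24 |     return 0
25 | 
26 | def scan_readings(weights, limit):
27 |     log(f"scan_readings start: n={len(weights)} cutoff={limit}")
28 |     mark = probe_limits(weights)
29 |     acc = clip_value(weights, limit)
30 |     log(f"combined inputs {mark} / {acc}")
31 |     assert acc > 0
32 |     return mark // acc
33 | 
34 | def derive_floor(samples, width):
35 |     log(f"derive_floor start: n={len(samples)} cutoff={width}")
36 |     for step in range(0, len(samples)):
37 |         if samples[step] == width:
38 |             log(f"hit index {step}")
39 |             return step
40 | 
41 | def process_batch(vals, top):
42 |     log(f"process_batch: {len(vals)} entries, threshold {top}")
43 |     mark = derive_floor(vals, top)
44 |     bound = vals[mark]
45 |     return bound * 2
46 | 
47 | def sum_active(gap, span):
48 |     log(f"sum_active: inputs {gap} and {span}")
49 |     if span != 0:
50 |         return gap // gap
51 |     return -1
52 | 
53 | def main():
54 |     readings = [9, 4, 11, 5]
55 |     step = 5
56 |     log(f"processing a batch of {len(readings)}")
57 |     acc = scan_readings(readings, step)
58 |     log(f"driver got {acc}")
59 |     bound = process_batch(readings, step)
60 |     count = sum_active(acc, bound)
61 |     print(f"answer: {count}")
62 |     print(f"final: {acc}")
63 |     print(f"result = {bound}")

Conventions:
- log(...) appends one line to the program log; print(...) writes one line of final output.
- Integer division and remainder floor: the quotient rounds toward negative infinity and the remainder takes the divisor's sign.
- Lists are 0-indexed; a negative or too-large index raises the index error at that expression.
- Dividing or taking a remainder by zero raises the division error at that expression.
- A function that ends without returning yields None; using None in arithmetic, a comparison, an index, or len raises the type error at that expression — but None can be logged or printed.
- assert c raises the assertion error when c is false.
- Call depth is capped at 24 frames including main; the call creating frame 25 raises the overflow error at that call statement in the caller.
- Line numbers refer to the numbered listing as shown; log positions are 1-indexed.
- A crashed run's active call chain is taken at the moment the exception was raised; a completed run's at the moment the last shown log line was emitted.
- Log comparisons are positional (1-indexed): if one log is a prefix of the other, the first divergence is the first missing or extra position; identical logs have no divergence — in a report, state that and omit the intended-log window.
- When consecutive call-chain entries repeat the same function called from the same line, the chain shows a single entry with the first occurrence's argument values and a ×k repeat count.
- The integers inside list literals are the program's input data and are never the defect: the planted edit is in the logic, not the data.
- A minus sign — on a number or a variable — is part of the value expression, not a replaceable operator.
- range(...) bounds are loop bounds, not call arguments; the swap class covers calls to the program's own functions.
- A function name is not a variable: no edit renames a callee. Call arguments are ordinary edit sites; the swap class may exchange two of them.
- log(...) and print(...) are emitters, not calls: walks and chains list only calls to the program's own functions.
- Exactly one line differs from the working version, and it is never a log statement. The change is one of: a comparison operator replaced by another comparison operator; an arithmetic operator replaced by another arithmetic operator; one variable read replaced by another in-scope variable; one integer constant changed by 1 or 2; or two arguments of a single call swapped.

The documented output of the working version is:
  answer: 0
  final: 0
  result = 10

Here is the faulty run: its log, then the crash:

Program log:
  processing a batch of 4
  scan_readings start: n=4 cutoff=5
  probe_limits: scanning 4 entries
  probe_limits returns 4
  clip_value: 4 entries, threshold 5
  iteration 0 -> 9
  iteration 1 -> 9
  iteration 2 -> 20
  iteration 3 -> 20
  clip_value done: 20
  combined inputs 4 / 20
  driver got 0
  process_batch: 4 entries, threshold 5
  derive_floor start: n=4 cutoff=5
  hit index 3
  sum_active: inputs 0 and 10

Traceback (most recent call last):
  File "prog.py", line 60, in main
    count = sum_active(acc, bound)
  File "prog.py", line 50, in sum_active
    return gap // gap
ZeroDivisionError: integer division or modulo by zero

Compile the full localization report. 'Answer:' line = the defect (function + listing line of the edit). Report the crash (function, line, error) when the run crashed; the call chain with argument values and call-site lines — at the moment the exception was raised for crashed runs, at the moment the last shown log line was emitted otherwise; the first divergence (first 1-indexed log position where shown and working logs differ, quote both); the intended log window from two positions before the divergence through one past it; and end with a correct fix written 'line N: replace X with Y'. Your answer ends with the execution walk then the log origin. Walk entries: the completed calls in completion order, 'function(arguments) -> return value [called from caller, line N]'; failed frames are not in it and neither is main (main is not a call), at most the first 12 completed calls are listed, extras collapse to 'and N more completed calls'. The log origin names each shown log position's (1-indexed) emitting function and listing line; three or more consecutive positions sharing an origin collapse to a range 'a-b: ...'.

Answer: the defect is in sum_active at line 50.
The tell: The log gives no warning — it matches the intended run right up to the abort.
Crash: sum_active, line 50, ZeroDivisionError.
Call chain: main -> sum_active(0, 10) (called at line 60).
First divergence: none; the two logs match at every position.
Execution walk:
  probe_limits([9, 4, 11, 5]) -> 4  [called from scan_readings, line 28]
  clip_value([9, 4, 11, 5], 5) -> 20  [called from scan_readings, line 29]
  scan_readings([9, 4, 11, 5], 5) -> 0  [called from main, line 57]
  derive_floor([9, 4, 11, 5], 5) -> 3  [called from process_batch, line 43]
  process_batch([9, 4, 11, 5], 5) -> 10  [called from main, line 59]
Log origin:
  1: from main, line 56
  2: from scan_readings, line 27
  3: from probe_limits, line 2
  4: from probe_limits, line 7
  5: from clip_value, line 11
  6-9: from clip_value, line 16
  10: from clip_value, line 17
  11: from scan_readings, line 30
  12: from main, line 58
  13: from process_batch, line 42
  14: from derive_floor, line 35
  15: from derive_floor, line 38
  16: from sum_active, line 48
A correct fix: line 50: replace `gap // gap` with `gap // span`.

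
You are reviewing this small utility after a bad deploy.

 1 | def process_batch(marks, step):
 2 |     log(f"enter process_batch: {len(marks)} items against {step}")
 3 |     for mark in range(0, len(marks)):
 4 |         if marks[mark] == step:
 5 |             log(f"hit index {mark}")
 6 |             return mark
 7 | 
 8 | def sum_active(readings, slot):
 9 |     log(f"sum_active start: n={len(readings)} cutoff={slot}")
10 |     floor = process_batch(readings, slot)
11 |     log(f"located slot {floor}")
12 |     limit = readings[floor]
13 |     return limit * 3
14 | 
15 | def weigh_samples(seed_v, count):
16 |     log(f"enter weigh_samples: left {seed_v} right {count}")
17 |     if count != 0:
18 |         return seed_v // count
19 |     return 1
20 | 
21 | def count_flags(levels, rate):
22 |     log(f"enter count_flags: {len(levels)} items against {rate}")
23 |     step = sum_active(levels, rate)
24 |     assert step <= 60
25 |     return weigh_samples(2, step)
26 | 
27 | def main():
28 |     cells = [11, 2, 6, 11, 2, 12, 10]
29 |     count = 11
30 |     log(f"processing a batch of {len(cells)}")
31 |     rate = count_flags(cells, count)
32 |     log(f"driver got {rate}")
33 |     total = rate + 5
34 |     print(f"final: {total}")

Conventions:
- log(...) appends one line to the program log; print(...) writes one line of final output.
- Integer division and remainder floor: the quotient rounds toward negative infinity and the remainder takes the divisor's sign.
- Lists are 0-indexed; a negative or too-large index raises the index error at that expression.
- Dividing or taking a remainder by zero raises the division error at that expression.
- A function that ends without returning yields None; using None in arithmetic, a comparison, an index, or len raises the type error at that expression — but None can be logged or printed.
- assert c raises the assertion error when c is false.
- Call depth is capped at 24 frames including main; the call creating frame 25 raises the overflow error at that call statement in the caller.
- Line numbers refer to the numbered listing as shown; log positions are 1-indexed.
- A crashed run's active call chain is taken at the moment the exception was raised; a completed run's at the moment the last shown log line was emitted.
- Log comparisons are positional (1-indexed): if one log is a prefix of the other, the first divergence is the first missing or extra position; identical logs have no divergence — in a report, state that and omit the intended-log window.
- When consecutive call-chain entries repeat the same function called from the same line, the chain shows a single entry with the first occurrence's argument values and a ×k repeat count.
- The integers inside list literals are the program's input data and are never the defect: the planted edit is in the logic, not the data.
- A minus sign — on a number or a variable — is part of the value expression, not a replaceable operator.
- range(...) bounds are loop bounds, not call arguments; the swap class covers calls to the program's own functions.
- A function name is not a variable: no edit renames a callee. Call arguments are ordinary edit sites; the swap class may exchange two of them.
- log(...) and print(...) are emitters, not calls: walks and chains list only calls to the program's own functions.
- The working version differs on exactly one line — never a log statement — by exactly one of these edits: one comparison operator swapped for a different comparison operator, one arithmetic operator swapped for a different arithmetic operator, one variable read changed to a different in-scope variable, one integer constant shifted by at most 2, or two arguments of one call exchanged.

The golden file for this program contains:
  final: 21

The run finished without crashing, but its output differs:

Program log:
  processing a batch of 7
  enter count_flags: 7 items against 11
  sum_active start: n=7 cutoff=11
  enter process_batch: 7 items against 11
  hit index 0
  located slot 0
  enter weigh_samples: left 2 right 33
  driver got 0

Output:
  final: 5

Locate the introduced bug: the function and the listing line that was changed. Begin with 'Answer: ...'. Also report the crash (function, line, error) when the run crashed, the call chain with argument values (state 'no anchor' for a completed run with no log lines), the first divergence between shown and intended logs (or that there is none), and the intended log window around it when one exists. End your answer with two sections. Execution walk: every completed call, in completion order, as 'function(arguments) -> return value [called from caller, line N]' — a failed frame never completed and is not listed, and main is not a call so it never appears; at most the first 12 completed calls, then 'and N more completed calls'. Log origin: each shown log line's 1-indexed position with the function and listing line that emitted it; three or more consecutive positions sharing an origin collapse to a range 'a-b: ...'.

Answer: the defect is in count_flags at line 25.
The tell: The log first diverges at position 7: the faulty run prints 'enter weigh_samples: left 2 right 33' where the working version prints 'enter weigh_samples: left 33 right 2'.
Call chain: main.
First divergence: position 7 — the shown line 'enter weigh_samples: left 2 right 33' should read 'enter weigh_samples: left 33 right 2'.
Intended log window:
  5: hit index 0
  6: located slot 0
  7: enter weigh_samples: left 33 right 2
  8: driver got 16
Execution walk:
  process_batch([11, 2, 6, 11, 2, 12, 10], 11) -> 0  [called from sum_active, line 10]
  sum_active([11, 2, 6, 11, 2, 12, 10], 11) -> 33  [called from count_flags, line 23]
  weigh_samples(2, 33) -> 0  [called from count_flags, line 25]
  count_flags([11, 2, 6, 11, 2, 12, 10], 11) -> 0  [called from main, line 31]
Log line origins:
  1: emitted by main (line 30)
  2: emitted by count_flags (line 22)
  3: emitted by sum_active (line 9)
  4: emitted by process_batch (line 2)
  5: emitted by process_batch (line 5)
  6: emitted by sum_active (line 11)
  7: emitted by weigh_samples (line 16)
  8: emitted by main (line 32)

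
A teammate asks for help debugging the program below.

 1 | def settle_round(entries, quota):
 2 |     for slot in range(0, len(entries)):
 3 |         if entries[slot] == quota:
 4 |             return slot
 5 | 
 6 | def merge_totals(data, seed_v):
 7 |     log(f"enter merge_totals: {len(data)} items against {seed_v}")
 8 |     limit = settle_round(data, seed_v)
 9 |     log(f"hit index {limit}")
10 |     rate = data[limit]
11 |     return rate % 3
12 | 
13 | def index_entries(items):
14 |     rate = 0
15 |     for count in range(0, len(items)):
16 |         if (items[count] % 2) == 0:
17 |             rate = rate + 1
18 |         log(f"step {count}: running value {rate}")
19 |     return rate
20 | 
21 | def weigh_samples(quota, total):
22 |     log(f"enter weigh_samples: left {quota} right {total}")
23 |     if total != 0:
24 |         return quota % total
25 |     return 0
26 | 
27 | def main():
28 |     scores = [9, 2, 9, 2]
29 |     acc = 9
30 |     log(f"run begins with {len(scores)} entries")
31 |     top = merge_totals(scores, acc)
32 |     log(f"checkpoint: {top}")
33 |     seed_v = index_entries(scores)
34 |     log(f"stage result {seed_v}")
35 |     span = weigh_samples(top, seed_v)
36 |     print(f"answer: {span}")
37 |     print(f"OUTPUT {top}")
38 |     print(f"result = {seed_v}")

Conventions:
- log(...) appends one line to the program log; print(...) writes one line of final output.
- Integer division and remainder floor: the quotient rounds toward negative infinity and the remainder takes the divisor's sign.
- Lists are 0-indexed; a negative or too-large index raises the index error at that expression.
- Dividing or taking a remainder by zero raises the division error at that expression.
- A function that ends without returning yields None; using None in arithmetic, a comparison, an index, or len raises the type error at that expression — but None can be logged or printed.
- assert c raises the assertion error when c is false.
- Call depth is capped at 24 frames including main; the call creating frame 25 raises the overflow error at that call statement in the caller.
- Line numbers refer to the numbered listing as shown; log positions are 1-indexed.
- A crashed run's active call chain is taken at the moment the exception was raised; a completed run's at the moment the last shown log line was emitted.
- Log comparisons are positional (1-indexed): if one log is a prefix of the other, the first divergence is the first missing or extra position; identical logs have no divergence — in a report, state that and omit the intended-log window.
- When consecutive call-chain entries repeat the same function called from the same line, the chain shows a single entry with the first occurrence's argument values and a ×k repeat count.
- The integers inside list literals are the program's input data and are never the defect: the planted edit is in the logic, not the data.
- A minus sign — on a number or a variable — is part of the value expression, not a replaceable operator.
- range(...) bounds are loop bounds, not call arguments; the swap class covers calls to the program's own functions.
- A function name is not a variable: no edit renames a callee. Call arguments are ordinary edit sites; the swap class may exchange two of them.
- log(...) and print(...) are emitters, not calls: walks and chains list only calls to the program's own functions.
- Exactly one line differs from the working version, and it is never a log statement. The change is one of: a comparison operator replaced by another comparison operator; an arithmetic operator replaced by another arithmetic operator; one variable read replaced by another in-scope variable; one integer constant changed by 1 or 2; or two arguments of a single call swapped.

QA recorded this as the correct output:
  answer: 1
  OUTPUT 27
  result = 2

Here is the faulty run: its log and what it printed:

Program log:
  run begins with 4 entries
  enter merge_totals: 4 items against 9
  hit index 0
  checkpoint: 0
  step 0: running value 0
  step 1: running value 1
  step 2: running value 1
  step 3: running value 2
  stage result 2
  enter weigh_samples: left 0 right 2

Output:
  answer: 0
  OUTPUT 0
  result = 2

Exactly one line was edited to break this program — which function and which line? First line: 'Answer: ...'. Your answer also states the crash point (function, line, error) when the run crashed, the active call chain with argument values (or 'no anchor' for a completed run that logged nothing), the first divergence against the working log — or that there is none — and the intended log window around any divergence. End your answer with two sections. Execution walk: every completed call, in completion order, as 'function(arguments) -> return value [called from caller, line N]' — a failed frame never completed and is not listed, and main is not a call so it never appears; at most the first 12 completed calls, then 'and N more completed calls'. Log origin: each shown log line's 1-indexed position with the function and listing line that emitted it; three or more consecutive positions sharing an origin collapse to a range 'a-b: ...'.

Answer: the defect is in merge_totals at line 11.
Key fact: Position 4 is the first bad log line: 'checkpoint: 0' should read 'checkpoint: 27'.
Call chain: main -> weigh_samples(0, 2) (called at line 35).
First divergence: at position 4 the run shows 'checkpoint: 0' where the working version logs 'checkpoint: 27'.
Intended log window:
  2: enter merge_totals: 4 items against 9
  3: hit index 0
  4: checkpoint: 27
  5: step 0: running value 0
Execution walk:
  settle_round([9, 2, 9, 2], 9) -> 0  [called from merge_totals, line 8]
  merge_totals([9, 2, 9, 2], 9) -> 0  [called from main, line 31]
  index_entries([9, 2, 9, 2]) -> 2  [called from main, line 33]
  weigh_samples(0, 2) -> 0  [called from main, line 35]
Log line origins:
  1 — main, line 30
  2 — merge_totals, line 7
  3 — merge_totals, line 9
  4 — main, line 32
  5-8 — index_entries, line 18
  9 — main, line 34
  10 — weigh_samples, line 22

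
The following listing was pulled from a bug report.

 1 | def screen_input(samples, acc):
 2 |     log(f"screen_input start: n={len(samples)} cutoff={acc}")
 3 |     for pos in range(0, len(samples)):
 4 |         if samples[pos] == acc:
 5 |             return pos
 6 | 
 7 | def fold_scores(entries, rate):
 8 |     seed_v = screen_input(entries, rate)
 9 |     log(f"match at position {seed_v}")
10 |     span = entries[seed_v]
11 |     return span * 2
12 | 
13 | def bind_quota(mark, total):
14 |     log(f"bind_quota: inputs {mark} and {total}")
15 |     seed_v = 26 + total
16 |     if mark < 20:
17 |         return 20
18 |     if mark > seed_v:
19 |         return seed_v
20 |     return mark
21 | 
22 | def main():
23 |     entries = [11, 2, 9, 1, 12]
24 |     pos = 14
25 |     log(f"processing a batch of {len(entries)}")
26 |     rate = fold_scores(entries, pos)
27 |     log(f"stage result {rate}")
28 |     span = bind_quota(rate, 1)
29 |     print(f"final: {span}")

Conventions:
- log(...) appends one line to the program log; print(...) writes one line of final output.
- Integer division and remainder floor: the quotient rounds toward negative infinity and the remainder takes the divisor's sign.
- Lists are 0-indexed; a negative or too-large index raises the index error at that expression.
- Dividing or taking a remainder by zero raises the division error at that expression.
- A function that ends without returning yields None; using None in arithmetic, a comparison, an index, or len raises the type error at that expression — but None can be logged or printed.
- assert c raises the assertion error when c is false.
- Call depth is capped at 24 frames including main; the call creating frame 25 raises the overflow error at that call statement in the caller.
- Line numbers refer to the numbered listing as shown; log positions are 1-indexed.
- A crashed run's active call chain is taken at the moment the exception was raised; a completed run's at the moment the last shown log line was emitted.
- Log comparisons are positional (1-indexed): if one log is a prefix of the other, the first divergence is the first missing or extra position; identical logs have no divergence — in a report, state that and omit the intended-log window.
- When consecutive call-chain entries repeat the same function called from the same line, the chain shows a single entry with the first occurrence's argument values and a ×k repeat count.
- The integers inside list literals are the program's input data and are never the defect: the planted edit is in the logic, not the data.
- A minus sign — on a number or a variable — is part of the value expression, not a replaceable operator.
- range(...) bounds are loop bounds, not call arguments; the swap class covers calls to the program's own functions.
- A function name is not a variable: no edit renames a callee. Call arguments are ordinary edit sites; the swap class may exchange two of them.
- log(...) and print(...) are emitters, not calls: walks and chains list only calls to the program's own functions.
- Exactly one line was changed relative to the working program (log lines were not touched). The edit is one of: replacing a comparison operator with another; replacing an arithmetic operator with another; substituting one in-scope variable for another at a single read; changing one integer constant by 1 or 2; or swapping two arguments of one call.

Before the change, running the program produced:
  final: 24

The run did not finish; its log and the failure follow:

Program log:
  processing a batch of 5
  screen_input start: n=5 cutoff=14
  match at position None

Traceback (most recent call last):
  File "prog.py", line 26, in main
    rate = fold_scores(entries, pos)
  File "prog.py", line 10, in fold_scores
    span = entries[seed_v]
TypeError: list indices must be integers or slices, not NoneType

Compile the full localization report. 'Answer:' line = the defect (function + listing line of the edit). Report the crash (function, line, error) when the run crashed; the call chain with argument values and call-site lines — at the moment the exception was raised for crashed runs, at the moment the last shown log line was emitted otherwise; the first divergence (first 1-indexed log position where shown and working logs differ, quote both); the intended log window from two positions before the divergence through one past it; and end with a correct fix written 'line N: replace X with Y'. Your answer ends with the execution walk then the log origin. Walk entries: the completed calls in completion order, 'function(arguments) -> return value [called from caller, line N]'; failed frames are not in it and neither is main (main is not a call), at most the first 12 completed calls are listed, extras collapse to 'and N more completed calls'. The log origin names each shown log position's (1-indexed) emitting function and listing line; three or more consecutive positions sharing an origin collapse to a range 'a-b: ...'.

Answer: the defect is in main at line 24.
Key observation: The log first diverges at position 2: the faulty run prints 'screen_input start: n=5 cutoff=14' where the working version prints 'screen_input start: n=5 cutoff=12'.
Crash: fold_scores, line 10, TypeError.
Call chain: main -> fold_scores([11, 2, 9, 1, 12], 14) (called at line 26).
First divergence: position 2 — the shown line 'screen_input start: n=5 cutoff=14' should read 'screen_input start: n=5 cutoff=12'.
Intended log window:
  1: processing a batch of 5
  2: screen_input start: n=5 cutoff=12
  3: match at position 4
Execution walk:
  screen_input([11, 2, 9, 1, 12], 14) -> None  [called from fold_scores, line 8]
Log line origins:
  1: logged in main at line 25
  2: logged in screen_input at line 2
  3: logged in fold_scores at line 9
A correct fix: line 24: replace `14` with `12`.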